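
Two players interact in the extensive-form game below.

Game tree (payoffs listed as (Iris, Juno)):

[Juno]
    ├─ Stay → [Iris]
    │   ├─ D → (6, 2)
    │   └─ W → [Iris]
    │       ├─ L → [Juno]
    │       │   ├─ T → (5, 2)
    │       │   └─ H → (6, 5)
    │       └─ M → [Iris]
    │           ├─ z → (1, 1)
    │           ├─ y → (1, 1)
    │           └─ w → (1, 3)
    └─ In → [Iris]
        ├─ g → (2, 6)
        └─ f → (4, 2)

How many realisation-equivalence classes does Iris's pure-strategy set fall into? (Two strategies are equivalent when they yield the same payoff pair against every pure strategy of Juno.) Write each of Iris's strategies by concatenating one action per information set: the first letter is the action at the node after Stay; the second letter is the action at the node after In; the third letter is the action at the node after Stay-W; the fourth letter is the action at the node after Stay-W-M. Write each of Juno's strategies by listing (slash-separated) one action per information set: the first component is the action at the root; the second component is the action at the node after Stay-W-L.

8

Iris has 24 pure strategies: DgLz, DgLy, DgLw, DgMz, DgMy, DgMw, DfLz, DfLy, DfLw, DfMz, DfMy, DfMw, WgLz, WgLy, WgLw, WgMz, WgMy, WgMw, WfLz, WfLy, WfLw, WfMz, WfMy, WfMw. Columns: Stay/T, Stay/H, In/T, In/H.
{DgLz, DgLy, DgLw, DgMz, DgMy, DgMw} → row (6,2) (6,2) (2,6) (2,6)
{DfLz, DfLy, DfLw, DfMz, DfMy, DfMw} → row (6,2) (6,2) (4,2) (4,2)
{WgLz, WgLy, WgLw} → row (5,2) (6,5) (2,6) (2,6)
{WgMz, WgMy} → row (1,1) (1,1) (2,6) (2,6)
{WgMw} → row (1,3) (1,3) (2,6) (2,6)
{WfLz, WfLy, WfLw} → row (5,2) (6,5) (4,2) (4,2)
{WfMz, WfMy} → row (1,1) (1,1) (4,2) (4,2)
{WfMw} → row (1,3) (1,3) (4,2) (4,2)
That's 8 distinct rows out of 24 strategies.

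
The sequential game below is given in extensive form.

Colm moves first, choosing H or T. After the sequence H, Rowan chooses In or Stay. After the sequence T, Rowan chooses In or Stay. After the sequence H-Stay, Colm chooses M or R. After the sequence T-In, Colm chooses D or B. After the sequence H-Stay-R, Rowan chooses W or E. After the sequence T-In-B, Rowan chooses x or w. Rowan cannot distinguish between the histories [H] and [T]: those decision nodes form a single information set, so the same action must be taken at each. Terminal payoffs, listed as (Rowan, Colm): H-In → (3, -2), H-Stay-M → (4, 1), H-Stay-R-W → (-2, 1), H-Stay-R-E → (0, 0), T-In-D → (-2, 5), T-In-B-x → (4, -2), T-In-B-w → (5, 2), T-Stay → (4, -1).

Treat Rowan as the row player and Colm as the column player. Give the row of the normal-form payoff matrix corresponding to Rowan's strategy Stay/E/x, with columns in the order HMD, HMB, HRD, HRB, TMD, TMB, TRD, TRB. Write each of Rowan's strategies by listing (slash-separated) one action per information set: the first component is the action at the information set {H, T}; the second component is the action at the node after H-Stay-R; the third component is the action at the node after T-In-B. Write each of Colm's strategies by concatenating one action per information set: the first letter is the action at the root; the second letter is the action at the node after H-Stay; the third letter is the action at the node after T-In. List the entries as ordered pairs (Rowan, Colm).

vs HMD: Colm plays H → Rowan plays Stay at [H] → Colm plays M at [H-Stay] → (4, 1)
vs HMB: Colm plays H → Rowan plays Stay at [H] → Colm plays M at [H-Stay] → (4, 1)
vs HRD: Colm plays H → Rowan plays Stay at [H] → Colm plays R at [H-Stay] → Rowan plays E at [H-Stay-R] → (0, 0)
vs HRB: Colm plays H → Rowan plays Stay at [H] → Colm plays R at [H-Stay] → Rowan plays E at [H-Stay-R] → (0, 0)
vs TMD: Colm plays T → Rowan plays Stay at [T] → (4, -1)
vs TMB: Colm plays T → Rowan plays Stay at [T] → (4, -1)
vs TRD: Colm plays T → Rowan plays Stay at [T] → (4, -1)
vs TRB: Colm plays T → Rowan plays Stay at [T] → (4, -1)

(4,1) (4,1) (0,0) (0,0) (4,-1) (4,-1) (4,-1) (4,-1)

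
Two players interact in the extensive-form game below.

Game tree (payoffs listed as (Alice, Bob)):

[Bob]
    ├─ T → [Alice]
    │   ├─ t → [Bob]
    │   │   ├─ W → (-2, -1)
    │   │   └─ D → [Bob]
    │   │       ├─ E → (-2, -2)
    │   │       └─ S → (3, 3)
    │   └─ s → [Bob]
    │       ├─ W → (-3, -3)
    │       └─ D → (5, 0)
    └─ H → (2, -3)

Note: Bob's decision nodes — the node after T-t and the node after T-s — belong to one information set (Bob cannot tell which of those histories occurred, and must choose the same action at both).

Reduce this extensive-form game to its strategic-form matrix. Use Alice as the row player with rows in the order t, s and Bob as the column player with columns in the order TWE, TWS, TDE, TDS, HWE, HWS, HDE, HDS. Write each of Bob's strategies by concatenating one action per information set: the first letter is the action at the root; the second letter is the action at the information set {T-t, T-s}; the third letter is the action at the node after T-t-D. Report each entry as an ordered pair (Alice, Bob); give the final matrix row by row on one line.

          TWE      TWS      TDE      TDS      HWE      HWS      HDE      HDS
   t  (-2,-1)  (-2,-1)  (-2,-2)    (3,3)   (2,-3)   (2,-3)   (2,-3)   (2,-3)
   s  (-3,-3)  (-3,-3)    (5,0)    (5,0)   (2,-3)   (2,-3)   (2,-3)   (2,-3)

t: (-2,-1) (-2,-1) (-2,-2) (3,3) (2,-3) (2,-3) (2,-3) (2,-3) | s: (-3,-3) (-3,-3) (5,0) (5,0) (2,-3) (2,-3) (2,-3) (2,-3)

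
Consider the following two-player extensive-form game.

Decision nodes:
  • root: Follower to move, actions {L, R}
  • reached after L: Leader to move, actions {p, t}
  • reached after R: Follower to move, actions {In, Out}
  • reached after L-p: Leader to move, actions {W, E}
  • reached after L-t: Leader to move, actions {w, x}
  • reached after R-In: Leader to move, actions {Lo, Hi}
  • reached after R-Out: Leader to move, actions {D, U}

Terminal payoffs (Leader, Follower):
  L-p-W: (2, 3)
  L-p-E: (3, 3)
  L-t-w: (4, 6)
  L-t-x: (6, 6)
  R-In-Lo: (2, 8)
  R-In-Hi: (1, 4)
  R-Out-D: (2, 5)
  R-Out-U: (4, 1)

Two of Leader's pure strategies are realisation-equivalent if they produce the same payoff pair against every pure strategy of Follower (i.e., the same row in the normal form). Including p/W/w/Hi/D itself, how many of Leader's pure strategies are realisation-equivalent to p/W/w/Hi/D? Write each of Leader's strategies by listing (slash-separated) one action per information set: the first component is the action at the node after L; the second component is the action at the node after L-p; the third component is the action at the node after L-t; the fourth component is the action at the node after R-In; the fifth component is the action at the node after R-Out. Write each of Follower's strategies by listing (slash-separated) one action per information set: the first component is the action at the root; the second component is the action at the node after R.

2

Row for p/W/w/Hi/D (columns L/In, L/Out, R/In, R/Out): (2,3) (2,3) (1,4) (2,5).
Under p/W/w/Hi/D, Leader's choice at the node after L-t can never be reached regardless of what Follower does, so varying those choices leaves every outcome unchanged.
Holding the reachable choices fixed and varying the unreachable one freely already gives 2 equivalent strategies.
No other strategy reproduces this row, so those 2 are the full class: p/W/w/Hi/D, p/W/x/Hi/D.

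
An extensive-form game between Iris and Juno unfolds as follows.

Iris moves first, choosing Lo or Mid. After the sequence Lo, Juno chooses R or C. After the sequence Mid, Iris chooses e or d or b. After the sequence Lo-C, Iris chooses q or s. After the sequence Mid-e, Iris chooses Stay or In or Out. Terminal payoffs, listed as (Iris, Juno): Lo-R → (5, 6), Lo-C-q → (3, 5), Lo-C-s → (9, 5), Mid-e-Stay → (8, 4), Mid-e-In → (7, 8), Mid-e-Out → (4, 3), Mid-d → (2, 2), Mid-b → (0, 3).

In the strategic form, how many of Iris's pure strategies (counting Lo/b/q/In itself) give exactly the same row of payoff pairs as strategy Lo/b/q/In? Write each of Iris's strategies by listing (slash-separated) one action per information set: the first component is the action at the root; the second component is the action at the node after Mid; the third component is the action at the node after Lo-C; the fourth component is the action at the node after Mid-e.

Row for Lo/b/q/In (columns R, C): (5,6) (3,5).
Under Lo/b/q/In, Iris's choice at the node after Mid and at the node after Mid-e can never be reached regardless of what Juno does, so varying those choices leaves every outcome unchanged.
Holding the reachable choices fixed and varying the unreachable ones freely already gives 3 × 3 = 9 equivalent strategies.
No other strategy reproduces this row, so those 9 are the full class: Lo/e/q/Stay, Lo/e/q/In, Lo/e/q/Out, Lo/d/q/Stay, Lo/d/q/In, Lo/d/q/Out, Lo/b/q/Stay, Lo/b/q/In, Lo/b/q/Out.

9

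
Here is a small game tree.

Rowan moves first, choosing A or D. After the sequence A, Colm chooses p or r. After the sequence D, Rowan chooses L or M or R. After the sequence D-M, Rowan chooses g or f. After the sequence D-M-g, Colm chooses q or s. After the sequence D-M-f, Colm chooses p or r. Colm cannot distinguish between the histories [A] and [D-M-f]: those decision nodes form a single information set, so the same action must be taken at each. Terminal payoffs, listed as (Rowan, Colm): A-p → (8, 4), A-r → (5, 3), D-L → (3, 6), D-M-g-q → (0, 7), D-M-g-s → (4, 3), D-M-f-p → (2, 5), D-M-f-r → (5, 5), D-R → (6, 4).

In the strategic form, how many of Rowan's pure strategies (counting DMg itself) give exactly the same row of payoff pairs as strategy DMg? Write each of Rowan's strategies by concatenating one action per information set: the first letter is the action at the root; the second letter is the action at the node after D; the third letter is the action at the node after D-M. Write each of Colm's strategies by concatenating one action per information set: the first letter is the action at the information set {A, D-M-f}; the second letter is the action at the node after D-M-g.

1

Row for DMg (columns pq, ps, rq, rs): (0,7) (4,3) (0,7) (4,3).
Every one of Rowan's information sets is on the play path for some reply by Colm when Rowan follows DMg.
Changing the action at any of them therefore changes at least one column, so only DMg itself gives this row.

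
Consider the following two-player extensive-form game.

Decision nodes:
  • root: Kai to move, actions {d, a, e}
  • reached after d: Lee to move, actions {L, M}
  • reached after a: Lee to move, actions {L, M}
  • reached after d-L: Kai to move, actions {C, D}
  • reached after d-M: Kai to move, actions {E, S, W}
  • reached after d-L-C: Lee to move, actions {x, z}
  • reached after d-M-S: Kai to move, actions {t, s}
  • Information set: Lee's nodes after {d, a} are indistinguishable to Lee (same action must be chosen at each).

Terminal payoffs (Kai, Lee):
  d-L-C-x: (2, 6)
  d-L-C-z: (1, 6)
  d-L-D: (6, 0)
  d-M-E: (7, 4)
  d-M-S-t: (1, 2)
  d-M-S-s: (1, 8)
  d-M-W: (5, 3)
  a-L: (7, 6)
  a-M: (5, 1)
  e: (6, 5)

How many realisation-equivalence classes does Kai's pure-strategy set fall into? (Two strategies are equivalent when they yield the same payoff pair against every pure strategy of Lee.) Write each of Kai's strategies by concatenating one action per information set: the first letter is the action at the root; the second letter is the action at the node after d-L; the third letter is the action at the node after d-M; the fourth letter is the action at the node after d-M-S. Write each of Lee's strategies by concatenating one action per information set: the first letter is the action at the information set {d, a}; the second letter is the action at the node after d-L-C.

10

Kai has 36 pure strategies: dCEt, dCEs, dCSt, dCSs, dCWt, dCWs, dDEt, dDEs, dDSt, dDSs, dDWt, dDWs, aCEt, aCEs, aCSt, aCSs, aCWt, aCWs, aDEt, aDEs, aDSt, aDSs, aDWt, aDWs, eCEt, eCEs, eCSt, eCSs, eCWt, eCWs, eDEt, eDEs, eDSt, eDSs, eDWt, eDWs. Columns: Lx, Lz, Mx, Mz.
{dCEt, dCEs} → row (2,6) (1,6) (7,4) (7,4)
{dCSt} → row (2,6) (1,6) (1,2) (1,2)
{dCSs} → row (2,6) (1,6) (1,8) (1,8)
{dCWt, dCWs} → row (2,6) (1,6) (5,3) (5,3)
{dDEt, dDEs} → row (6,0) (6,0) (7,4) (7,4)
{dDSt} → row (6,0) (6,0) (1,2) (1,2)
{dDSs} → row (6,0) (6,0) (1,8) (1,8)
{dDWt, dDWs} → row (6,0) (6,0) (5,3) (5,3)
{aCEt, aCEs, aCSt, aCSs, aCWt, aCWs, aDEt, aDEs, aDSt, aDSs, aDWt, aDWs} → row (7,6) (7,6) (5,1) (5,1)
{eCEt, eCEs, eCSt, eCSs, eCWt, eCWs, eDEt, eDEs, eDSt, eDSs, eDWt, eDWs} → row (6,5) (6,5) (6,5) (6,5)
That's 10 distinct rows out of 36 strategies.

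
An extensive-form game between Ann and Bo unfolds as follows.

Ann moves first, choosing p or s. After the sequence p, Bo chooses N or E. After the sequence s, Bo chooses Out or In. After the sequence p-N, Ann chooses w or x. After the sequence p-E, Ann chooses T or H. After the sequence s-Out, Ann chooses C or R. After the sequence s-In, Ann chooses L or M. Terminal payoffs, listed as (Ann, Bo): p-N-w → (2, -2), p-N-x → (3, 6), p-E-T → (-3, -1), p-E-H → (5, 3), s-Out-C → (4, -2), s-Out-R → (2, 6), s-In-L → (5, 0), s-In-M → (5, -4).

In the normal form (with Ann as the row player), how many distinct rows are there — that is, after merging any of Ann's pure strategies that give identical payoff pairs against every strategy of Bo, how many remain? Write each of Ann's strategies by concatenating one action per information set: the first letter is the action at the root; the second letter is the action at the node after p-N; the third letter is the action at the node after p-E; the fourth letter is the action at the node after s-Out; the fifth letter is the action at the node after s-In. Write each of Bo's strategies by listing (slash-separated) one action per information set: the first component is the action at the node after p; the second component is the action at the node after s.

8

Ann has 32 pure strategies: pwTCL, pwTCM, pwTRL, pwTRM, pwHCL, pwHCM, pwHRL, pwHRM, pxTCL, pxTCM, pxTRL, pxTRM, pxHCL, pxHCM, pxHRL, pxHRM, swTCL, swTCM, swTRL, swTRM, swHCL, swHCM, swHRL, swHRM, sxTCL, sxTCM, sxTRL, sxTRM, sxHCL, sxHCM, sxHRL, sxHRM. Columns: N/Out, N/In, E/Out, E/In.
{pwTCL, pwTCM, pwTRL, pwTRM} → row (2,-2) (2,-2) (-3,-1) (-3,-1)
{pwHCL, pwHCM, pwHRL, pwHRM} → row (2,-2) (2,-2) (5,3) (5,3)
{pxTCL, pxTCM, pxTRL, pxTRM} → row (3,6) (3,6) (-3,-1) (-3,-1)
{pxHCL, pxHCM, pxHRL, pxHRM} → row (3,6) (3,6) (5,3) (5,3)
{swTCL, swHCL, sxTCL, sxHCL} → row (4,-2) (5,0) (4,-2) (5,0)
{swTCM, swHCM, sxTCM, sxHCM} → row (4,-2) (5,-4) (4,-2) (5,-4)
{swTRL, swHRL, sxTRL, sxHRL} → row (2,6) (5,0) (2,6) (5,0)
{swTRM, swHRM, sxTRM, sxHRM} → row (2,6) (5,-4) (2,6) (5,-4)
That's 8 distinct rows out of 32 strategies.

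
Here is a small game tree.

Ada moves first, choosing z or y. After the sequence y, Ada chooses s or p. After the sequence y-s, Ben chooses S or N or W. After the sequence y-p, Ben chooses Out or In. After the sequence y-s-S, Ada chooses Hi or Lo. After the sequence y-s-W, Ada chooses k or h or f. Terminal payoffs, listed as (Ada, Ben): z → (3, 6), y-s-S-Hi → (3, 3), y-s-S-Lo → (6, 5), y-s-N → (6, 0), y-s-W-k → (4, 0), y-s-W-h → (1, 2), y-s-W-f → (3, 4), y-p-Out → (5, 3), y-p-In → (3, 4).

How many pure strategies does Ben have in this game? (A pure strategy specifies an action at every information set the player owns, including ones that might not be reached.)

6

Ben owns the node after y-s with actions {S, N, W} — three choices.
Ben owns the node after y-p with actions {Out, In} — two choices.
A pure strategy fixes one action at each information set independently, so the count is the product 3 × 2 = 6.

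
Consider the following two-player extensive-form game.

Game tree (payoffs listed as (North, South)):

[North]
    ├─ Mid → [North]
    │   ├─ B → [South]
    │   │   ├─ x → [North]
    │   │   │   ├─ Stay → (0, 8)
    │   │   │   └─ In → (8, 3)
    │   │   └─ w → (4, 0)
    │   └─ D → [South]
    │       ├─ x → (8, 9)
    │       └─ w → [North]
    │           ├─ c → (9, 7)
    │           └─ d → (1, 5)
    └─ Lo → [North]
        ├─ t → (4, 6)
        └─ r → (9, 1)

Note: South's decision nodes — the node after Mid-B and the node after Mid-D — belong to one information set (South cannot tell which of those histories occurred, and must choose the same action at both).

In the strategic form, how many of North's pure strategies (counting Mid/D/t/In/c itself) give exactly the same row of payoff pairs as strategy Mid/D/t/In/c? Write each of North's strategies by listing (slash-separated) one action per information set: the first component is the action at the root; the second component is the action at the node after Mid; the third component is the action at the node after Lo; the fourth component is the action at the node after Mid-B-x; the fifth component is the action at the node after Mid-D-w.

Row for Mid/D/t/In/c (columns x, w): (8,9) (9,7).
Under Mid/D/t/In/c, North's choice at the node after Lo and at the node after Mid-B-x can never be reached regardless of what South does, so varying those choices leaves every outcome unchanged.
Holding the reachable choices fixed and varying the unreachable ones freely already gives 2 × 2 = 4 equivalent strategies.
No other strategy reproduces this row, so those 4 are the full class: Mid/D/t/Stay/c, Mid/D/t/In/c, Mid/D/r/Stay/c, Mid/D/r/In/c.

4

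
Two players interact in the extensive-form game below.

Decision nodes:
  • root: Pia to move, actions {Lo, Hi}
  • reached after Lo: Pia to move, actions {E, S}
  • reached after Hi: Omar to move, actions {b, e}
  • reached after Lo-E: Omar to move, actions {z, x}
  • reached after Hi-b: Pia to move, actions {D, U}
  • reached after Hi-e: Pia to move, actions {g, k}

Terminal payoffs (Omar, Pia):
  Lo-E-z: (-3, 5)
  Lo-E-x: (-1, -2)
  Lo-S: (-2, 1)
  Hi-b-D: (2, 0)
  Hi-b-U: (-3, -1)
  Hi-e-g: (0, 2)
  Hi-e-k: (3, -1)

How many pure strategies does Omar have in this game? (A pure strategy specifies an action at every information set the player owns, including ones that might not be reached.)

4

Omar owns the node after Hi with actions {b, e} — two choices.
Omar owns the node after Lo-E with actions {z, x} — two choices.
A pure strategy fixes one action at each information set independently, so the count is the product 2 × 2 = 4.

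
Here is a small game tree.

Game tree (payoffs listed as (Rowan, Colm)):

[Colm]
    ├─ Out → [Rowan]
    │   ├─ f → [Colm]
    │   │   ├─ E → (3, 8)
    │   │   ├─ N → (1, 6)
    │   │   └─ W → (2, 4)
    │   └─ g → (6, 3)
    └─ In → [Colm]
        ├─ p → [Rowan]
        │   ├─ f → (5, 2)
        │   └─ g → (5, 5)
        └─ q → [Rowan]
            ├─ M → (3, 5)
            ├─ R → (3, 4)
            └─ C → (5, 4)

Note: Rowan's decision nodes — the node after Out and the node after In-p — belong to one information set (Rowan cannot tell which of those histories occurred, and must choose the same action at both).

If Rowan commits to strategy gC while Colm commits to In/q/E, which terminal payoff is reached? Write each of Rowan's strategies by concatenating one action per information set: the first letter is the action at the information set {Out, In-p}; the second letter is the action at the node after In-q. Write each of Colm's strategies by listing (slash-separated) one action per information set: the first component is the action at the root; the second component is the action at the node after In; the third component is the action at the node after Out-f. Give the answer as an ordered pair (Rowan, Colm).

(5, 4)

Trace the play path from the root:
  Colm plays In
  Colm plays q at [In]
  Rowan plays C at [In-q]
→ terminal payoff (5, 4).
(Rowan's choice at the information set {Out, In-p} is never reached on this path, so it doesn't affect the outcome.)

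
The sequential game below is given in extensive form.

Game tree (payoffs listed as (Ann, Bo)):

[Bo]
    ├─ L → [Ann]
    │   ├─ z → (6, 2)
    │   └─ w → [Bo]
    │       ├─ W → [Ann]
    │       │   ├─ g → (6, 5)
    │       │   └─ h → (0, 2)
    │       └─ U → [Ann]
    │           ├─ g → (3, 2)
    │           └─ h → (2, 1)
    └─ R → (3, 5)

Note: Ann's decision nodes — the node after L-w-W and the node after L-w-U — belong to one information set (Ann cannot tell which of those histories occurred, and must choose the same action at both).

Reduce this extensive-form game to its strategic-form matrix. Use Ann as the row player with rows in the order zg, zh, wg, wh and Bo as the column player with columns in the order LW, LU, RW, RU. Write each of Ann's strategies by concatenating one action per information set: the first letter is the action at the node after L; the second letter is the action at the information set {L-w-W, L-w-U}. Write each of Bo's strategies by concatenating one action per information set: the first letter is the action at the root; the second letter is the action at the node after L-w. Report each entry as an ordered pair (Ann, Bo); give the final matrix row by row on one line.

zg: (6,2) (6,2) (3,5) (3,5) | zh: (6,2) (6,2) (3,5) (3,5) | wg: (6,5) (3,2) (3,5) (3,5) | wh: (0,2) (2,1) (3,5) (3,5)

Row zg: LW→(6,2), LU→(6,2), RW→(3,5), RU→(3,5)
Row zh: LW→(6,2), LU→(6,2), RW→(3,5), RU→(3,5)
Row wg: LW→(6,5), LU→(3,2), RW→(3,5), RU→(3,5)
Row wh: LW→(0,2), LU→(2,1), RW→(3,5), RU→(3,5)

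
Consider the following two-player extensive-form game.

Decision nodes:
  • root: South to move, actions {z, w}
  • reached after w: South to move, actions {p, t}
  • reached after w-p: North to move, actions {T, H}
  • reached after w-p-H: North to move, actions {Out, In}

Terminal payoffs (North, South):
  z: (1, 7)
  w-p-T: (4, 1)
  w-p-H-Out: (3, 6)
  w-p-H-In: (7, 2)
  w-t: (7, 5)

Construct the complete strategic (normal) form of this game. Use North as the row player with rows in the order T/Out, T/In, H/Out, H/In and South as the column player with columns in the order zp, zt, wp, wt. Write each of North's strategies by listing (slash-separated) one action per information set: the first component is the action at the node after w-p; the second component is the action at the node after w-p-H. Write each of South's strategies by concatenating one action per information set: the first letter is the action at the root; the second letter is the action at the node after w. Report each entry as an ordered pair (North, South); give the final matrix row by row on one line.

T/Out: (1,7) (1,7) (4,1) (7,5) | T/In: (1,7) (1,7) (4,1) (7,5) | H/Out: (1,7) (1,7) (3,6) (7,5) | H/In: (1,7) (1,7) (7,2) (7,5)

            zp       zt       wp       wt
T/Out    (1,7)    (1,7)    (4,1)    (7,5)
 T/In    (1,7)    (1,7)    (4,1)    (7,5)
H/Out    (1,7)    (1,7)    (3,6)    (7,5)
 H/In    (1,7)    (1,7)    (7,2)    (7,5)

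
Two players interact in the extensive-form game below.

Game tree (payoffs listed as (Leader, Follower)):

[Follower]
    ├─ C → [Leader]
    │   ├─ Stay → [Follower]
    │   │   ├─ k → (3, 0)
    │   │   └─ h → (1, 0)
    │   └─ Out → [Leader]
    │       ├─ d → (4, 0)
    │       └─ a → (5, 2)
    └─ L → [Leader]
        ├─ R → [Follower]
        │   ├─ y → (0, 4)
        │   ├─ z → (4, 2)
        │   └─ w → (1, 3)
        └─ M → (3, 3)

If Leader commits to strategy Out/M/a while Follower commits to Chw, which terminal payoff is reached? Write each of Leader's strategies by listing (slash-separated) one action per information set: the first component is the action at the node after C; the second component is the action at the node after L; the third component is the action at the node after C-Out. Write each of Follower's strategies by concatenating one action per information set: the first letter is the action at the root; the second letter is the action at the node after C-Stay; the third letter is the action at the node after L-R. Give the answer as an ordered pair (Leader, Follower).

Trace the play path from the root:
  Follower plays C
  Leader plays Out at [C]
  Leader plays a at [C-Out]
→ terminal payoff (5, 2).
(Leader's choice at the node after L is never reached on this path, so it doesn't affect the outcome.)

(5, 2)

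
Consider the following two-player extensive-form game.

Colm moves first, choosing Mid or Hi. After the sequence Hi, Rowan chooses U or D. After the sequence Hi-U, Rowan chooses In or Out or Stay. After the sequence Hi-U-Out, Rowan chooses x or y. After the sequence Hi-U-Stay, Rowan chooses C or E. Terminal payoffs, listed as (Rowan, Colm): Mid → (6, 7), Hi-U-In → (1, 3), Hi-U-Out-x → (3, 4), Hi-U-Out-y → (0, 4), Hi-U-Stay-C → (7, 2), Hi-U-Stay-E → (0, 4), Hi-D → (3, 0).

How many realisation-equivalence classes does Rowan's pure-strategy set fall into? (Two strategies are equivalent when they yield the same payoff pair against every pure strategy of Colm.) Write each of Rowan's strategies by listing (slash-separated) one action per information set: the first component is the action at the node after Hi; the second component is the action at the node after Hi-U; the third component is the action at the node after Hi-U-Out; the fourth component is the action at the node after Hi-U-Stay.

Rowan has 24 pure strategies: U/In/x/C, U/In/x/E, U/In/y/C, U/In/y/E, U/Out/x/C, U/Out/x/E, U/Out/y/C, U/Out/y/E, U/Stay/x/C, U/Stay/x/E, U/Stay/y/C, U/Stay/y/E, D/In/x/C, D/In/x/E, D/In/y/C, D/In/y/E, D/Out/x/C, D/Out/x/E, D/Out/y/C, D/Out/y/E, D/Stay/x/C, D/Stay/x/E, D/Stay/y/C, D/Stay/y/E. Columns: Mid, Hi.
{U/In/x/C, U/In/x/E, U/In/y/C, U/In/y/E} → row (6,7) (1,3)
{U/Out/x/C, U/Out/x/E} → row (6,7) (3,4)
{U/Out/y/C, U/Out/y/E, U/Stay/x/E, U/Stay/y/E} → row (6,7) (0,4)
{U/Stay/x/C, U/Stay/y/C} → row (6,7) (7,2)
{D/In/x/C, D/In/x/E, D/In/y/C, D/In/y/E, D/Out/x/C, D/Out/x/E, D/Out/y/C, D/Out/y/E, D/Stay/x/C, D/Stay/x/E, D/Stay/y/C, D/Stay/y/E} → row (6,7) (3,0)
That's 5 distinct rows out of 24 strategies.

5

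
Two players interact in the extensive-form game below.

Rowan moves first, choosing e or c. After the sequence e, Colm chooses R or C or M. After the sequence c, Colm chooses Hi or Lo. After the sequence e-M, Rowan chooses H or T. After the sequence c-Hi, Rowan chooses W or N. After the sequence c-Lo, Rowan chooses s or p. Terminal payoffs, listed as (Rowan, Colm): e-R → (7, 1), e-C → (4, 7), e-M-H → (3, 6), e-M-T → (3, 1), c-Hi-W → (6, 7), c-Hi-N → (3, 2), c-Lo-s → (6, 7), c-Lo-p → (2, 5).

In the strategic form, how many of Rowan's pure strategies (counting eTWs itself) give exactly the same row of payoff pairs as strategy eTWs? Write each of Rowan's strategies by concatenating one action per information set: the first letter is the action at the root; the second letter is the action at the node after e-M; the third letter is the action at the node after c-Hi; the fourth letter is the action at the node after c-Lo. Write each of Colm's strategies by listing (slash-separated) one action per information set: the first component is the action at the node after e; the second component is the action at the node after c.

4

Row for eTWs (columns R/Hi, R/Lo, C/Hi, C/Lo, M/Hi, M/Lo): (7,1) (7,1) (4,7) (4,7) (3,1) (3,1).
Under eTWs, Rowan's choice at the node after c-Hi and at the node after c-Lo can never be reached regardless of what Colm does, so varying those choices leaves every outcome unchanged.
Holding the reachable choices fixed and varying the unreachable ones freely already gives 2 × 2 = 4 equivalent strategies.
No other strategy reproduces this row, so those 4 are the full class: eTWs, eTWp, eTNs, eTNp.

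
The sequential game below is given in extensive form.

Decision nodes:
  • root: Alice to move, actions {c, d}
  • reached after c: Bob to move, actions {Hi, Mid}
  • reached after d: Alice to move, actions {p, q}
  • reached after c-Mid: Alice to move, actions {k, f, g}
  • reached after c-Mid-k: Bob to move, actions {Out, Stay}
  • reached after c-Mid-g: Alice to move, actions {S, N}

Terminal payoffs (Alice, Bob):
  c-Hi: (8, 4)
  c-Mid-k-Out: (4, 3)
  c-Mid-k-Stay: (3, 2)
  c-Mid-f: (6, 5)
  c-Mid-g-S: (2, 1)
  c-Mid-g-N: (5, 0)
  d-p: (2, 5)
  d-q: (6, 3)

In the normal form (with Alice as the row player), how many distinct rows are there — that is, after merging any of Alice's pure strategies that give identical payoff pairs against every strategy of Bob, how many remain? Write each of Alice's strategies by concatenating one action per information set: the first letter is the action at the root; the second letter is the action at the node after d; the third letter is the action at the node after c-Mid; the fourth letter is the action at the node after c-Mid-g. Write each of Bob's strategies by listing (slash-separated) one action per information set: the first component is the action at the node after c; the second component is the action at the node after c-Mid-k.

6

Alice has 24 pure strategies: cpkS, cpkN, cpfS, cpfN, cpgS, cpgN, cqkS, cqkN, cqfS, cqfN, cqgS, cqgN, dpkS, dpkN, dpfS, dpfN, dpgS, dpgN, dqkS, dqkN, dqfS, dqfN, dqgS, dqgN. Columns: Hi/Out, Hi/Stay, Mid/Out, Mid/Stay.
{cpkS, cpkN, cqkS, cqkN} → row (8,4) (8,4) (4,3) (3,2)
{cpfS, cpfN, cqfS, cqfN} → row (8,4) (8,4) (6,5) (6,5)
{cpgS, cqgS} → row (8,4) (8,4) (2,1) (2,1)
{cpgN, cqgN} → row (8,4) (8,4) (5,0) (5,0)
{dpkS, dpkN, dpfS, dpfN, dpgS, dpgN} → row (2,5) (2,5) (2,5) (2,5)
{dqkS, dqkN, dqfS, dqfN, dqgS, dqgN} → row (6,3) (6,3) (6,3) (6,3)
That's 6 distinct rows out of 24 strategies.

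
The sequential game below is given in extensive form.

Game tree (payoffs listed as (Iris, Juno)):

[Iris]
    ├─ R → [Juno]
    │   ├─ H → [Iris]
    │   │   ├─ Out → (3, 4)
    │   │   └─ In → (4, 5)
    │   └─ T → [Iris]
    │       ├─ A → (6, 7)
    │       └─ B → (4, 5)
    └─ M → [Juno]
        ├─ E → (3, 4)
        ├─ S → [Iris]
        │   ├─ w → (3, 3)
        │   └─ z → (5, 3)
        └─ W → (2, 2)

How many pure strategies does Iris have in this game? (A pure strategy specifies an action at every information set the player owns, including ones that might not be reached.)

16

Iris owns the root with actions {R, M} — two choices.
Iris owns the node after R-H with actions {Out, In} — two choices.
Iris owns the node after R-T with actions {A, B} — two choices.
Iris owns the node after M-S with actions {w, z} — two choices.
A pure strategy fixes one action at each information set independently, so the count is the product 2 × 2 × 2 × 2 = 16.
(For reference, Juno has 6 pure strategies, giving a 16×6 normal-form matrix.)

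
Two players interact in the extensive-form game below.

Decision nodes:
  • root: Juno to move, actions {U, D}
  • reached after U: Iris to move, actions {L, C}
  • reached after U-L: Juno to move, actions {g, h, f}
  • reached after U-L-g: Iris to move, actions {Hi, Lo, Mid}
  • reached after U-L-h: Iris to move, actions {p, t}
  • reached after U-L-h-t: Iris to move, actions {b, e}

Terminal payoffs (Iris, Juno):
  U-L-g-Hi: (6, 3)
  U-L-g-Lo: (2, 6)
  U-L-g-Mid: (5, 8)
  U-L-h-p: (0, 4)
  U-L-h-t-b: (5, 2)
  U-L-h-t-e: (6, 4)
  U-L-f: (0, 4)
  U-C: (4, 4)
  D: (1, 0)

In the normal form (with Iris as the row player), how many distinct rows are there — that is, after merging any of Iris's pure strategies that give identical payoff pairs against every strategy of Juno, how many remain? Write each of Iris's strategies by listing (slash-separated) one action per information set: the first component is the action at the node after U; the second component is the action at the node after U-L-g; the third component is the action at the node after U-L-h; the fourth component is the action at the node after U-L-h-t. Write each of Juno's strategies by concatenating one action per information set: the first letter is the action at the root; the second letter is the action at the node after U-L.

Iris has 24 pure strategies: L/Hi/p/b, L/Hi/p/e, L/Hi/t/b, L/Hi/t/e, L/Lo/p/b, L/Lo/p/e, L/Lo/t/b, L/Lo/t/e, L/Mid/p/b, L/Mid/p/e, L/Mid/t/b, L/Mid/t/e, C/Hi/p/b, C/Hi/p/e, C/Hi/t/b, C/Hi/t/e, C/Lo/p/b, C/Lo/p/e, C/Lo/t/b, C/Lo/t/e, C/Mid/p/b, C/Mid/p/e, C/Mid/t/b, C/Mid/t/e. Columns: Ug, Uh, Uf, Dg, Dh, Df.
{L/Hi/p/b, L/Hi/p/e} → row (6,3) (0,4) (0,4) (1,0) (1,0) (1,0)
{L/Hi/t/b} → row (6,3) (5,2) (0,4) (1,0) (1,0) (1,0)
{L/Hi/t/e} → row (6,3) (6,4) (0,4) (1,0) (1,0) (1,0)
{L/Lo/p/b, L/Lo/p/e} → row (2,6) (0,4) (0,4) (1,0) (1,0) (1,0)
{L/Lo/t/b} → row (2,6) (5,2) (0,4) (1,0) (1,0) (1,0)
{L/Lo/t/e} → row (2,6) (6,4) (0,4) (1,0) (1,0) (1,0)
{L/Mid/p/b, L/Mid/p/e} → row (5,8) (0,4) (0,4) (1,0) (1,0) (1,0)
{L/Mid/t/b} → row (5,8) (5,2) (0,4) (1,0) (1,0) (1,0)
{L/Mid/t/e} → row (5,8) (6,4) (0,4) (1,0) (1,0) (1,0)
{C/Hi/p/b, C/Hi/p/e, C/Hi/t/b, C/Hi/t/e, C/Lo/p/b, C/Lo/p/e, C/Lo/t/b, C/Lo/t/e, C/Mid/p/b, C/Mid/p/e, C/Mid/t/b, C/Mid/t/e} → row (4,4) (4,4) (4,4) (1,0) (1,0) (1,0)
That's 10 distinct rows out of 24 strategies.

10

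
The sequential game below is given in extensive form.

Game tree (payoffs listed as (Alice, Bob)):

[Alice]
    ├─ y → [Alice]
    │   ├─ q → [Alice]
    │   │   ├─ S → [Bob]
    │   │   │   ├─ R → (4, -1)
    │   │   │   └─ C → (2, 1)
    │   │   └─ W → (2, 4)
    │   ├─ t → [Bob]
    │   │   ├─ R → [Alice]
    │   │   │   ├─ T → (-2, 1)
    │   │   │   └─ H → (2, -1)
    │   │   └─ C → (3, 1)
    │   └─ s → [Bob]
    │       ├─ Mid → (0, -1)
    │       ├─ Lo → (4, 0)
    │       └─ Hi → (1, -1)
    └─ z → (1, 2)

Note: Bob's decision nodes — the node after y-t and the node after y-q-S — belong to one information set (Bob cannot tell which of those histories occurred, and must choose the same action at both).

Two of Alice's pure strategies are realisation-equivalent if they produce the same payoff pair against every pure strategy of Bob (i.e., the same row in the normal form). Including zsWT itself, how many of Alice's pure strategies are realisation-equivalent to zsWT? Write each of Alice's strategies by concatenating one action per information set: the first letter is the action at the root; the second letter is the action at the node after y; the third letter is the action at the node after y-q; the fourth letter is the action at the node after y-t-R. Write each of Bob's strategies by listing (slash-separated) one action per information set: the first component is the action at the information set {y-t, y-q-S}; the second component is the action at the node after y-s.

12

Row for zsWT (columns R/Mid, R/Lo, R/Hi, C/Mid, C/Lo, C/Hi): (1,2) (1,2) (1,2) (1,2) (1,2) (1,2).
Under zsWT, Alice's choice at the node after y and at the node after y-q and at the node after y-t-R can never be reached regardless of what Bob does, so varying those choices leaves every outcome unchanged.
Holding the reachable choices fixed and varying the unreachable ones freely already gives 3 × 2 × 2 = 12 equivalent strategies.
No other strategy reproduces this row, so those 12 are the full class: zqST, zqSH, zqWT, zqWH, ztST, ztSH, ztWT, ztWH, zsST, zsSH, zsWT, zsWH.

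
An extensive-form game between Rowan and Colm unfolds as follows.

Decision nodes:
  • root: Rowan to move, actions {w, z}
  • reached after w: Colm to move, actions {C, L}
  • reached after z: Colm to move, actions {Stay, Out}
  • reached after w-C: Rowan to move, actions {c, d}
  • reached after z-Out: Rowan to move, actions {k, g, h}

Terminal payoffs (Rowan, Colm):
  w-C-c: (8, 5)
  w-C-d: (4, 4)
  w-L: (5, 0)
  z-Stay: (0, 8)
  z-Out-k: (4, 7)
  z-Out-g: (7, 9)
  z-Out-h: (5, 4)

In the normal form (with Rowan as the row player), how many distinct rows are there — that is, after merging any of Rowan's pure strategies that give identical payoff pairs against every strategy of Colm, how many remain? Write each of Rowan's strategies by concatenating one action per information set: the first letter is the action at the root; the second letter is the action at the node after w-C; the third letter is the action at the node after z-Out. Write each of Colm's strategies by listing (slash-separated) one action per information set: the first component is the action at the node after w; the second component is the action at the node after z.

Rowan has 12 pure strategies: wck, wcg, wch, wdk, wdg, wdh, zck, zcg, zch, zdk, zdg, zdh. Columns: C/Stay, C/Out, L/Stay, L/Out.
{wck, wcg, wch} → row (8,5) (8,5) (5,0) (5,0)
{wdk, wdg, wdh} → row (4,4) (4,4) (5,0) (5,0)
{zck, zdk} → row (0,8) (4,7) (0,8) (4,7)
{zcg, zdg} → row (0,8) (7,9) (0,8) (7,9)
{zch, zdh} → row (0,8) (5,4) (0,8) (5,4)
That's 5 distinct rows out of 12 strategies.

5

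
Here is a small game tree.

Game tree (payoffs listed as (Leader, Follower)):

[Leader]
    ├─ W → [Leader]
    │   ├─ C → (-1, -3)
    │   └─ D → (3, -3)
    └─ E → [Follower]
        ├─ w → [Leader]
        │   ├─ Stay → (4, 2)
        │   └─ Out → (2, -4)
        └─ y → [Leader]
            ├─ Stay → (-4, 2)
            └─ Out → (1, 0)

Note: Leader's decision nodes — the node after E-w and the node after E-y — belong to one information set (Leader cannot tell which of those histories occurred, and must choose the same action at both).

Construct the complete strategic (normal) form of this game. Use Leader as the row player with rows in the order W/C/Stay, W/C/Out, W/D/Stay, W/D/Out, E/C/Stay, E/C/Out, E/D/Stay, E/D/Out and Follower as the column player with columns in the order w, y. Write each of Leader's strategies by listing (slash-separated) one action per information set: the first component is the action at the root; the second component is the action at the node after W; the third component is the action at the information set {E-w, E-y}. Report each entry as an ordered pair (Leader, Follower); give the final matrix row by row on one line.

W/C/Stay: (-1,-3) (-1,-3) | W/C/Out: (-1,-3) (-1,-3) | W/D/Stay: (3,-3) (3,-3) | W/D/Out: (3,-3) (3,-3) | E/C/Stay: (4,2) (-4,2) | E/C/Out: (2,-4) (1,0) | E/D/Stay: (4,2) (-4,2) | E/D/Out: (2,-4) (1,0)

                w        y
W/C/Stay  (-1,-3)  (-1,-3)
 W/C/Out  (-1,-3)  (-1,-3)
W/D/Stay   (3,-3)   (3,-3)
 W/D/Out   (3,-3)   (3,-3)
E/C/Stay    (4,2)   (-4,2)
 E/C/Out   (2,-4)    (1,0)
E/D/Stay    (4,2)   (-4,2)
 E/D/Out   (2,-4)    (1,0)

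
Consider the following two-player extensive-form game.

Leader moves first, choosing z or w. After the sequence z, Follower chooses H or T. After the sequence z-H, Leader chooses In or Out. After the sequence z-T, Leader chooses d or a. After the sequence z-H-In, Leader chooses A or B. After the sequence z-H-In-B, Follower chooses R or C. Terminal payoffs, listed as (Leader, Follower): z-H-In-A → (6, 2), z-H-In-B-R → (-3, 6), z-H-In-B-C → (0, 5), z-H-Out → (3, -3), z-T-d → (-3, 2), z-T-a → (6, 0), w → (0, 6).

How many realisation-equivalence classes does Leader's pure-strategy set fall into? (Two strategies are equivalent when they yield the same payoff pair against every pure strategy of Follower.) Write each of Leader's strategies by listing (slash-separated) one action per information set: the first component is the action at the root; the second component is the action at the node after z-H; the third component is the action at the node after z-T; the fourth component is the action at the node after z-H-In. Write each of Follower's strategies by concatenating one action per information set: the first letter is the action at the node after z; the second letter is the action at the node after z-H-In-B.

Leader has 16 pure strategies: z/In/d/A, z/In/d/B, z/In/a/A, z/In/a/B, z/Out/d/A, z/Out/d/B, z/Out/a/A, z/Out/a/B, w/In/d/A, w/In/d/B, w/In/a/A, w/In/a/B, w/Out/d/A, w/Out/d/B, w/Out/a/A, w/Out/a/B. Columns: HR, HC, TR, TC.
{z/In/d/A} → row (6,2) (6,2) (-3,2) (-3,2)
{z/In/d/B} → row (-3,6) (0,5) (-3,2) (-3,2)
{z/In/a/A} → row (6,2) (6,2) (6,0) (6,0)
{z/In/a/B} → row (-3,6) (0,5) (6,0) (6,0)
{z/Out/d/A, z/Out/d/B} → row (3,-3) (3,-3) (-3,2) (-3,2)
{z/Out/a/A, z/Out/a/B} → row (3,-3) (3,-3) (6,0) (6,0)
{w/In/d/A, w/In/d/B, w/In/a/A, w/In/a/B, w/Out/d/A, w/Out/d/B, w/Out/a/A, w/Out/a/B} → row (0,6) (0,6) (0,6) (0,6)
That's 7 distinct rows out of 16 strategies.

7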